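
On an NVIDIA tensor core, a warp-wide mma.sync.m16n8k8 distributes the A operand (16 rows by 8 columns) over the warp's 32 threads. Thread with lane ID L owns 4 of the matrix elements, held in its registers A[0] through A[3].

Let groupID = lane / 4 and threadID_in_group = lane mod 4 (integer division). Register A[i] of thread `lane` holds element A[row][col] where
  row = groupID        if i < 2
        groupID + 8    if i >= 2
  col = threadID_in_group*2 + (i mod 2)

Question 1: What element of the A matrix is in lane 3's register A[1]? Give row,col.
0,7

3: G=0,T=3
[1] (0+0,3*2+1) = (0,7)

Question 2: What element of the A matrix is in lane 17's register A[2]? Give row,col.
12,2

17: gid=4,tid=1
[2] (4+8,1*2+0) = (12,2)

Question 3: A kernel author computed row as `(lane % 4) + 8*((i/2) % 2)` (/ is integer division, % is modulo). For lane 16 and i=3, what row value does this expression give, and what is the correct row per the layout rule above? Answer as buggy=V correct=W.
buggy=8 correct=12

`(lane % 4) + 8*((i/2) % 2)`[16,3]=>8
lane 16: grp=4 (16/4), tig=0 (16%4)
i=3: r=4+8=12, c=0*2+1=1
row: 8 vs 12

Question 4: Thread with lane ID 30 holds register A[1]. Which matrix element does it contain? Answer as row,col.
7,5

30: g=7,t=2
[1] (7+0,2*2+1) = (7,5)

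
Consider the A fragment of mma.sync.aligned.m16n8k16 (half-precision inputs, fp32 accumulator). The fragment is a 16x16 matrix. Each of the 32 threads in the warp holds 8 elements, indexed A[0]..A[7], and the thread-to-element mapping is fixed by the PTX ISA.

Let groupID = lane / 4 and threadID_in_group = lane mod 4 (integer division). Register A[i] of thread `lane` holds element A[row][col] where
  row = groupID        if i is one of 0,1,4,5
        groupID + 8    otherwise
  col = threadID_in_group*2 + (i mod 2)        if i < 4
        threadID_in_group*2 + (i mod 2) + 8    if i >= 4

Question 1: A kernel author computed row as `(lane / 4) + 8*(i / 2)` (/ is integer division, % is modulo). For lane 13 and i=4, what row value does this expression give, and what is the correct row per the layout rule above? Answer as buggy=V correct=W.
`(lane / 4) + 8*(i / 2)`[13,4]->19
L=13->g=13>>2=3, t=13&3=1
[4]->row 3+0=3  col 1·2+0+8=10
row: 19 vs 3

buggy=19 correct=3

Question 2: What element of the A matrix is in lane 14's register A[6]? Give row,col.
14: gid=3,tid=2
[6] (3+8,2*2+0+8) = (11,12)

11,12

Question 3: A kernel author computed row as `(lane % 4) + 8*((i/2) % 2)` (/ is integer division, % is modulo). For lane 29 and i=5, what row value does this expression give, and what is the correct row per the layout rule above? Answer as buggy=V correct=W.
buggy=1 correct=7

`(lane % 4) + 8*((i/2) % 2)`[29,5]=>1
lane 29=>29/4=7, 29 mod 4=1
i=5  r:7+0=>7  c:2·1+1+8=>11
row: 1 vs 7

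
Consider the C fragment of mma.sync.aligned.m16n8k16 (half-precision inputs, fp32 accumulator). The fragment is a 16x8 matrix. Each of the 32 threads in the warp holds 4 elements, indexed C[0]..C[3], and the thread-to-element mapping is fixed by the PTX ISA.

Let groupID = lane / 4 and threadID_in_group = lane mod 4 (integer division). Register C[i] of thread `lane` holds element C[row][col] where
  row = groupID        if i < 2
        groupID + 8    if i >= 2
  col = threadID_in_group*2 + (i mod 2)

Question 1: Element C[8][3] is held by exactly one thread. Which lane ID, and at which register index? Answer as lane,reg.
1,3

r=8⇒gr=0,Rb=1  c=3⇒th=1,odd=1
L=0*4+1=1  i=1*2+1=3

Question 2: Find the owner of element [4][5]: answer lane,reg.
18,1

r=4⇒gr=4,Rb=0  c=5⇒th=2,odd=1
L=4*4+2=18  i=0*2+1=1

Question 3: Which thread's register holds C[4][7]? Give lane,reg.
r: 4->gid=4,r8=0  c: 7->tid=3,i&1=1
L=4*4+3=19  i=0*2+1=1

19,1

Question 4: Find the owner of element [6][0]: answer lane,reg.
r:6=>grp=6,rB=0  c:0=>tig=0,lo=0
L=6*4+0=24  i=0*2+0=0

24,0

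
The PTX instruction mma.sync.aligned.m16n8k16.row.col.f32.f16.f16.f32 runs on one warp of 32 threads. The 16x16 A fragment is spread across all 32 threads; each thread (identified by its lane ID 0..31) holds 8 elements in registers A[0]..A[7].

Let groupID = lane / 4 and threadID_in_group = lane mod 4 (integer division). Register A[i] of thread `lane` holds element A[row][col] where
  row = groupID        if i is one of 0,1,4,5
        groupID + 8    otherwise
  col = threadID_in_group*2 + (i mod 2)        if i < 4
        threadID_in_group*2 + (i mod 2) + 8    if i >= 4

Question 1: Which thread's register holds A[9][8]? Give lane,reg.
r: 9->gid=1,r8=1  c: 8->c8=1,tid=0,i&1=0
L=1*4+0=4  i=1*4+1*2+0=6

4,6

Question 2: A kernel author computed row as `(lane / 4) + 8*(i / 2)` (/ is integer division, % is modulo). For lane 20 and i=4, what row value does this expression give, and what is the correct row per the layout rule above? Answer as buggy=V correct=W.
`(lane / 4) + 8*(i / 2)`[20,4]⇒21
20: gr=5,th=0
[4] (5+0,0*2+0+8) = (5,8)
row: 21 vs 5

buggy=21 correct=5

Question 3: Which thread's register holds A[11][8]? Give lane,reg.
r:11=>grp=3,rB=1  c:8=>cB=1,tig=0,lo=0
L=3*4+0=12  i=1*4+1*2+0=6

12,6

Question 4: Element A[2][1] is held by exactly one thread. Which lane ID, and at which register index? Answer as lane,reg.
8,1

r=2→G=2,rhi=0  c=1→chi=0,T=0,p=1
L=2*4+0=8  i=0*4+0*2+1=1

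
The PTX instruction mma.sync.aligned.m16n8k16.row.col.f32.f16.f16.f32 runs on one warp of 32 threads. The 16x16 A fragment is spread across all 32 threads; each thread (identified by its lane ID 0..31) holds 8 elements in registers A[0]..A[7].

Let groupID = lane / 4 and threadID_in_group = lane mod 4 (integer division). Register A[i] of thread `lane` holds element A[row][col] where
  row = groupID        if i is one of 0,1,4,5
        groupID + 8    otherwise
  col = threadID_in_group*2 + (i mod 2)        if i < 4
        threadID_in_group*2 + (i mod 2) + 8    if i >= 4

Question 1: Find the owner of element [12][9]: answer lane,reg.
16,7

r:12=>grp=4,rB=1  c:9=>cB=1,tig=0,lo=1
L=4*4+0=16  i=1*4+1*2+1=7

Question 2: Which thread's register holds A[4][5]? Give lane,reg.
18,1

r: 4->gid=4,r8=0  c: 5->c8=0,tid=2,i&1=1
L=4*4+2=18  i=0*4+0*2+1=1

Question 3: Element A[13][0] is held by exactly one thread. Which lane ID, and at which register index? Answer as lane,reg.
r=13⇒gr=5,Rb=1  c=0⇒Cb=0,th=0,odd=0
L=5*4+0=20  i=0*4+1*2+0=2

20,2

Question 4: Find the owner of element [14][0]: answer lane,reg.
r: 14->gid=6,r8=1  c: 0->c8=0,tid=0,i&1=0
L=6*4+0=24  i=0*4+1*2+0=2

24,2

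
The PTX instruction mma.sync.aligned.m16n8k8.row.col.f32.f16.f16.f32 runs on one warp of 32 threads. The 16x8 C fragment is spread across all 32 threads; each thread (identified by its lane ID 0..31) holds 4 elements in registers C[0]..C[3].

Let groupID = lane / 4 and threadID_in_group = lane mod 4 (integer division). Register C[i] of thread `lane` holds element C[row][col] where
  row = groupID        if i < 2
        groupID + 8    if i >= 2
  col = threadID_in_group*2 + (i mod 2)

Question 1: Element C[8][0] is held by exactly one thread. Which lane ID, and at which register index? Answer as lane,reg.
0,2

r=8→G=0,rhi=1  c=0→T=0,p=0
L=0*4+0=0  i=1*2+0=2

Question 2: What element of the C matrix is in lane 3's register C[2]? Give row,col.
lane 3->3/4=0, 3 mod 4=3
i=2  r:0+8->8  c:2·3+0->6

8,6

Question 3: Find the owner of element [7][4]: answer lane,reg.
30,0

r=7⇒gr=7,Rb=0  c=4⇒th=2,odd=0
L=7*4+2=30  i=0*2+0=0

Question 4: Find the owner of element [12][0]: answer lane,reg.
r:12=>grp=4,rB=1  c:0=>tig=0,lo=0
L=4*4+0=16  i=1*2+0=2

16,2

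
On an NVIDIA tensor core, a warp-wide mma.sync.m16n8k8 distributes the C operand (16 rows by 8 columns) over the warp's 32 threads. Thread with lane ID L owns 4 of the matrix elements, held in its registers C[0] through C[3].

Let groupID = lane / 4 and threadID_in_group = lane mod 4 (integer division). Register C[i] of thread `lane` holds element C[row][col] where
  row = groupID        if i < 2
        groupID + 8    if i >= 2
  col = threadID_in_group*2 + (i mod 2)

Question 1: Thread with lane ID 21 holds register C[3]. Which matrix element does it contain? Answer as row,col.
lane 21→21/4=5, 21 mod 4=1
i=3  r:5+8→13  c:2·1+1→3

13,3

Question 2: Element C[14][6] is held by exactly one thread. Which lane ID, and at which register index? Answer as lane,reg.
27,2

r=14⇒gr=6,Rb=1  c=6⇒th=3,odd=0
L=6*4+3=27  i=1*2+0=2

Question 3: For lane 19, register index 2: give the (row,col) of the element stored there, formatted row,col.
lane 19->19/4=4, 19 mod 4=3
i=2  r:4+8->12  c:2·3+0->6

12,6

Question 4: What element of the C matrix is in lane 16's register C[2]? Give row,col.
L=16=>grp=16>>2=4, tig=16&3=0
[2]=>row 4+8=12  col 0·2+0=0

12,0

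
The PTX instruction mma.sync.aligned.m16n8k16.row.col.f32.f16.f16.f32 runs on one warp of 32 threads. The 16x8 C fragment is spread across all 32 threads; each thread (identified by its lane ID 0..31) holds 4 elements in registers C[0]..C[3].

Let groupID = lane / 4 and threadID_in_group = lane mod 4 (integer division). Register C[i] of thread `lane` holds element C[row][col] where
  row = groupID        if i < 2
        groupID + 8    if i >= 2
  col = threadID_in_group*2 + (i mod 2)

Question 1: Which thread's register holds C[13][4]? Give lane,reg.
r:13=>grp=5,rB=1  c:4=>tig=2,lo=0
L=5*4+2=22  i=1*2+0=2

22,2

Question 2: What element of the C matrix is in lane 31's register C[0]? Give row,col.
7,6

lane 31: gid=7 (31/4), tid=3 (31%4)
i=0: r=7+0=7, c=3*2+0=6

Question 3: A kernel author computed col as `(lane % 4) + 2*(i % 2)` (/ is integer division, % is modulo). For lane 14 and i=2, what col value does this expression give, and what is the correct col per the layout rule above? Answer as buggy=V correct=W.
buggy=2 correct=4

`(lane % 4) + 2*(i % 2)`[14,2]→2
lane 14→14/4=3, 14 mod 4=2
i=2  r:3+8→11  c:2·2+0→4
col: 2 vs 4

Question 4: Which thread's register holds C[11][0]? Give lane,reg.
12,2

r:11=>grp=3,rB=1  c:0=>tig=0,lo=0
L=3*4+0=12  i=1*2+0=2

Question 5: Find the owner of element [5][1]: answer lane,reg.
20,1

r: 5->gid=5,r8=0  c: 1->tid=0,i&1=1
L=5*4+0=20  i=0*2+1=1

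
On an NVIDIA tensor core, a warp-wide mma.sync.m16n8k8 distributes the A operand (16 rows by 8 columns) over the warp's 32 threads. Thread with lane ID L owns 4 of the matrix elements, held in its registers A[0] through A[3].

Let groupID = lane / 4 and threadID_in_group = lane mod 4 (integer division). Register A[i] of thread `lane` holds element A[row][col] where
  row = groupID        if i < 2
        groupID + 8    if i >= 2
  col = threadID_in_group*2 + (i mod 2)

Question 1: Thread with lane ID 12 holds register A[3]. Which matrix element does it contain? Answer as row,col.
11,1

lane 12: grp=3 (12/4), tig=0 (12%4)
i=3: r=3+8=11, c=0*2+1=1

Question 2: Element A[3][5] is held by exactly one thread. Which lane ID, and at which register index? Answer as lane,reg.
14,1

r=3->g=3,rb=0  c=5->t=2,b0=1
L=3*4+2=14  i=0*2+1=1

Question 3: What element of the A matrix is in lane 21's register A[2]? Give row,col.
13,2

21: G=5,T=1
[2] (5+8,1*2+0) = (13,2)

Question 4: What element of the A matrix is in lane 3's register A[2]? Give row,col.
3: gid=0,tid=3
[2] (0+8,3*2+0) = (8,6)

8,6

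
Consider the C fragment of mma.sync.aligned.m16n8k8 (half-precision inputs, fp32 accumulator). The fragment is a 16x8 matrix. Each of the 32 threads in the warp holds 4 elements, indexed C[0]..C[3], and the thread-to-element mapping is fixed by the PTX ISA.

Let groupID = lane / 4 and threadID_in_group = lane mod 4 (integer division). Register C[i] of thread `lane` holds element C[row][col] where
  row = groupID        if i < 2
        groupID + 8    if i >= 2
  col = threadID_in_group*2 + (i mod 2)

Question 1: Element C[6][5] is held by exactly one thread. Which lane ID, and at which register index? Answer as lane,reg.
26,1

r=6→G=6,rhi=0  c=5→T=2,p=1
L=6*4+2=26  i=0*2+1=1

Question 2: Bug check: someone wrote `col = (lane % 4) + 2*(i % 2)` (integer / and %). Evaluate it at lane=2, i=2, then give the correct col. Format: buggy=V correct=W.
buggy=2 correct=4

`(lane % 4) + 2*(i % 2)`[2,2]->2
L=2->g=2>>2=0, t=2&3=2
[2]->row 0+8=8  col 2·2+0=4
col: 2 vs 4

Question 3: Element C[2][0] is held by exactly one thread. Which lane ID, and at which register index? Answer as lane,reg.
8,0

r=2->g=2,rb=0  c=0->t=0,b0=0
L=2*4+0=8  i=0*2+0=0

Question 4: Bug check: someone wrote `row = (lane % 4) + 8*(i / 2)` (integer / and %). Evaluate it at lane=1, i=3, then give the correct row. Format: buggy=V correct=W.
`(lane % 4) + 8*(i / 2)`[1,3]→9
L=1→G=1>>2=0, T=1&3=1
[3]→row 0+8=8  col 1·2+1=3
row: 9 vs 8

buggy=9 correct=8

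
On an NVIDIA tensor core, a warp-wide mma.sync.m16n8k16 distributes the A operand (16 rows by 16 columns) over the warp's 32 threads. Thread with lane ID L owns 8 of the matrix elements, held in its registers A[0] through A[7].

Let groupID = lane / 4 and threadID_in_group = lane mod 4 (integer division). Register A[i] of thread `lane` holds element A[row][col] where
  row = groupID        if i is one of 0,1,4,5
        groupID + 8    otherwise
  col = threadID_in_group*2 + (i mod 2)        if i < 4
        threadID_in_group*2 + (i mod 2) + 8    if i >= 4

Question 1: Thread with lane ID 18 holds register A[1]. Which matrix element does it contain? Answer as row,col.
L=18→G=18>>2=4, T=18&3=2
[1]→row 4+0=4  col 2·2+1+0=5

4,5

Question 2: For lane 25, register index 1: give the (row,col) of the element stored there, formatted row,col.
25: gr=6,th=1
[1] (6+0,1*2+1+0) = (6,3)

6,3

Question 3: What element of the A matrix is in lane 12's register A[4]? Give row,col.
3,8

lane 12: gid=3 (12/4), tid=0 (12%4)
i=4: r=3+0=3, c=0*2+0+8=8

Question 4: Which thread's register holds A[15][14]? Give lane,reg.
r=15→G=7,rhi=1  c=14→chi=1,T=3,p=0
L=7*4+3=31  i=1*4+1*2+0=6

31,6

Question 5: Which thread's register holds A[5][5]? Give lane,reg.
r: 5->gid=5,r8=0  c: 5->c8=0,tid=2,i&1=1
L=5*4+2=22  i=0*4+0*2+1=1

22,1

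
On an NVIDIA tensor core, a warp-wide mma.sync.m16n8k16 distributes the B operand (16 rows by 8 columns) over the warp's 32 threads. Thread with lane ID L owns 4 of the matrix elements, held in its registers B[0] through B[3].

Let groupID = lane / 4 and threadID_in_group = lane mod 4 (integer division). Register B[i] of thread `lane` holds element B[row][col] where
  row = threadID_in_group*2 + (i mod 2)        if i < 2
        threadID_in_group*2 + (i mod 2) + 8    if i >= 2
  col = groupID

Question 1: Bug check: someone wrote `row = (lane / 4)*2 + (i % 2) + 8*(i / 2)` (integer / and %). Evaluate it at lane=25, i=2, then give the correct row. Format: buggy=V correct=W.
`(lane / 4)*2 + (i % 2) + 8*(i / 2)`[25,2]⇒20
25: gr=6,th=1
[2] (1*2+0+8,6) = (10,6)
row: 20 vs 10

buggy=20 correct=10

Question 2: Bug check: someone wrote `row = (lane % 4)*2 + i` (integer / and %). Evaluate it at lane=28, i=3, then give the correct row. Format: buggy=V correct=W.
`(lane % 4)*2 + i`[28,3]→3
lane 28: G=7 (28/4), T=0 (28%4)
i=3: r=0*2+1+8=9, c=G=7
row: 3 vs 9

buggy=3 correct=9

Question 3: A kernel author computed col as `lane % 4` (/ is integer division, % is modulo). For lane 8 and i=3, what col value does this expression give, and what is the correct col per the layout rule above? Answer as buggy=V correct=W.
buggy=0 correct=2

`lane % 4`[8,3]->0
lane 8: gid=2 (8/4), tid=0 (8%4)
i=3: r=0*2+1+8=9, c=gid=2
col: 0 vs 2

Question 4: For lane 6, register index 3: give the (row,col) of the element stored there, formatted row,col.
lane 6->6/4=1, 6 mod 4=2
i=3  r:2·2+1+8->13  c:1

13,1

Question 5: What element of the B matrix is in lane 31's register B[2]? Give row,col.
14,7

lane 31->31/4=7, 31 mod 4=3
i=2  r:2·3+0+8->14  c:7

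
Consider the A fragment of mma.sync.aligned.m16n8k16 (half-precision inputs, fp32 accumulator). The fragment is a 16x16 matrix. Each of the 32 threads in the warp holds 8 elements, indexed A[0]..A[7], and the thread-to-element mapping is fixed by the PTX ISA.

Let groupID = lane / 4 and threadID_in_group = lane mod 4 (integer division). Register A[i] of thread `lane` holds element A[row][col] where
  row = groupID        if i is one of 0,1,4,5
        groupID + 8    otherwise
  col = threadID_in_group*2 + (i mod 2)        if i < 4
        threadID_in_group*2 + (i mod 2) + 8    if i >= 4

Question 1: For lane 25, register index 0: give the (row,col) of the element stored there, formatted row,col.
6,2

L=25⇒gr=25>>2=6, th=25&3=1
[0]⇒row 6+0=6  col 1·2+0+0=2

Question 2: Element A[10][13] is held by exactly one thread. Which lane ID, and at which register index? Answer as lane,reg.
r=10->g=2,rb=1  c=13->cb=1,t=2,b0=1
L=2*4+2=10  i=1*4+1*2+1=7

10,7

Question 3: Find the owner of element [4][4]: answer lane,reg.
r: 4->gid=4,r8=0  c: 4->c8=0,tid=2,i&1=0
L=4*4+2=18  i=0*4+0*2+0=0

18,0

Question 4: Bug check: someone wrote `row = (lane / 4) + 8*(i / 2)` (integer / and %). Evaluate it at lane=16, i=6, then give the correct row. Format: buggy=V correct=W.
buggy=28 correct=12

`(lane / 4) + 8*(i / 2)`[16,6]->28
lane 16: gid=4 (16/4), tid=0 (16%4)
i=6: r=4+8=12, c=0*2+0+8=8
row: 28 vs 12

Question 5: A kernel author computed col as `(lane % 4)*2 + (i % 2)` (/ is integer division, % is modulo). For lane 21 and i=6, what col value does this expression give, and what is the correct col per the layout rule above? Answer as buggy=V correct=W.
buggy=2 correct=10

`(lane % 4)*2 + (i % 2)`[21,6]=>2
21: grp=5,tig=1
[6] (5+8,1*2+0+8) = (13,10)
col: 2 vs 10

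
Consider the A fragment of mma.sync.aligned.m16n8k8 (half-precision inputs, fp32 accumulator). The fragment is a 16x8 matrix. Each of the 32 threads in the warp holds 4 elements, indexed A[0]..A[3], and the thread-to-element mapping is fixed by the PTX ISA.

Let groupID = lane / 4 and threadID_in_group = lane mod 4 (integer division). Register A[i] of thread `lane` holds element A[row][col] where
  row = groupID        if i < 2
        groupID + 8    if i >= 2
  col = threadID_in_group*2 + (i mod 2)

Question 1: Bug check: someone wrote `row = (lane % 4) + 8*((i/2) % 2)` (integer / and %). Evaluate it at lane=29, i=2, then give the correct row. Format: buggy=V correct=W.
`(lane % 4) + 8*((i/2) % 2)`[29,2]->9
L=29->g=29>>2=7, t=29&3=1
[2]->row 7+8=15  col 1·2+0=2
row: 9 vs 15

buggy=9 correct=15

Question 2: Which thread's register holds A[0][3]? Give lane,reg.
1,1

r=0⇒gr=0,Rb=0  c=3⇒th=1,odd=1
L=0*4+1=1  i=0*2+1=1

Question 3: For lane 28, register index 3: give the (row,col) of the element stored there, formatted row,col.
lane 28->28/4=7, 28 mod 4=0
i=3  r:7+8->15  c:2·0+1->1

15,1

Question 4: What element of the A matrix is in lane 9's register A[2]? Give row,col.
10,2

lane 9→9/4=2, 9 mod 4=1
i=2  r:2+8→10  c:2·1+0→2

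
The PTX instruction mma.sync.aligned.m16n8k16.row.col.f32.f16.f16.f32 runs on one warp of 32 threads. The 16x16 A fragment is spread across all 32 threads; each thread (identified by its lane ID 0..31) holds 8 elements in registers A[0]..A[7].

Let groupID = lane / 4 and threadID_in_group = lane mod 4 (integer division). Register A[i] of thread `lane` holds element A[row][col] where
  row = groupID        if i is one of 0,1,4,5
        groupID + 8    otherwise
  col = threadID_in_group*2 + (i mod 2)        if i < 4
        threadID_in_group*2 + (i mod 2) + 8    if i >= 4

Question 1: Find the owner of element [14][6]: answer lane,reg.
27,2

r: 14->gid=6,r8=1  c: 6->c8=0,tid=3,i&1=0
L=6*4+3=27  i=0*4+1*2+0=2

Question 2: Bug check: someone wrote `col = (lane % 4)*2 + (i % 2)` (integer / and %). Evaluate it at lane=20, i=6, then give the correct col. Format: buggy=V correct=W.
buggy=0 correct=8

`(lane % 4)*2 + (i % 2)`[20,6]⇒0
lane 20⇒20/4=5, 20 mod 4=0
i=6  r:5+8⇒13  c:2·0+0+8⇒8
col: 0 vs 8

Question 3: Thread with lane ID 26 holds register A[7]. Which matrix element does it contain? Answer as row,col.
14,13

lane 26: g=6 (26/4), t=2 (26%4)
i=7: r=6+8=14, c=2*2+1+8=13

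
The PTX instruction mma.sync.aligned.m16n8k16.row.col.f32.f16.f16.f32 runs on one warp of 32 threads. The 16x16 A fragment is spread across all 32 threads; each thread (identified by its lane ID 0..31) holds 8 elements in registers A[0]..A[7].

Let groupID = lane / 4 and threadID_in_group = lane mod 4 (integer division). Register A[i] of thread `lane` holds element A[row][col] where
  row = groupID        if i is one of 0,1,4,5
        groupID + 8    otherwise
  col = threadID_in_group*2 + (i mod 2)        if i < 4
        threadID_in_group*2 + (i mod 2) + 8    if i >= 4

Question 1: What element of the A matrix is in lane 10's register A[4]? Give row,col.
lane 10: grp=2 (10/4), tig=2 (10%4)
i=4: r=2+0=2, c=2*2+0+8=12

2,12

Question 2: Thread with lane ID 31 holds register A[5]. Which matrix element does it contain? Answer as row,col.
7,15

lane 31: gr=7 (31/4), th=3 (31%4)
i=5: r=7+0=7, c=3*2+1+8=15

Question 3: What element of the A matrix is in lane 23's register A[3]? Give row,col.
13,7

L=23⇒gr=23>>2=5, th=23&3=3
[3]⇒row 5+8=13  col 3·2+1+0=7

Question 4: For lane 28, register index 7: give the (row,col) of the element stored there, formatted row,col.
L=28→G=28>>2=7, T=28&3=0
[7]→row 7+8=15  col 0·2+1+8=9

15,9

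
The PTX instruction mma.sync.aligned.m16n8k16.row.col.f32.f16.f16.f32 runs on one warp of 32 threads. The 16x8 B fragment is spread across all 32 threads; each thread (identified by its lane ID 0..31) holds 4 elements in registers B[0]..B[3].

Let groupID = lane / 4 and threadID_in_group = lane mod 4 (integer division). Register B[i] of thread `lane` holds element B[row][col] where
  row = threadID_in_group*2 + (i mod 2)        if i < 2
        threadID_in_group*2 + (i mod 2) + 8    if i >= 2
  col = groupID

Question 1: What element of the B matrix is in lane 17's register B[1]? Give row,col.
3,4

lane 17: gid=4 (17/4), tid=1 (17%4)
i=1: r=1*2+1+0=3, c=gid=4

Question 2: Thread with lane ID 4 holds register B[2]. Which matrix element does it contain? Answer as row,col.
L=4->gid=4>>2=1, tid=4&3=0
[2]->row 0·2+0+8=8  col gid=1

8,1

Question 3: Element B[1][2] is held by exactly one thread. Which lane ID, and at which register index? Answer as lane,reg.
8,1

c=2⇒gr=2  r=1⇒Rb=0,th=0,odd=1
L=2*4+0=8  i=0*2+1=1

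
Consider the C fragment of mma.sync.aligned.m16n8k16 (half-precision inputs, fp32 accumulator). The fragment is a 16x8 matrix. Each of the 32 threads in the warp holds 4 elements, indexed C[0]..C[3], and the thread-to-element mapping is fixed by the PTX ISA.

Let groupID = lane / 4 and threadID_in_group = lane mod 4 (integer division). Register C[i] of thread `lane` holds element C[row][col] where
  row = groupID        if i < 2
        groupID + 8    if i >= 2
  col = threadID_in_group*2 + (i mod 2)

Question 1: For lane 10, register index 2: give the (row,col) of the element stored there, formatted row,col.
10,4

L=10⇒gr=10>>2=2, th=10&3=2
[2]⇒row 2+8=10  col 2·2+0=4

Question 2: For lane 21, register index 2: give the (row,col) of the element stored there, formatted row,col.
13,2

lane 21: grp=5 (21/4), tig=1 (21%4)
i=2: r=5+8=13, c=1*2+0=2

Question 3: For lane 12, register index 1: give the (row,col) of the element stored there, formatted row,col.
3,1

12: G=3,T=0
[1] (3+0,0*2+1) = (3,1)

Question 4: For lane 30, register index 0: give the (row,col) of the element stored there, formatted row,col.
L=30→G=30>>2=7, T=30&3=2
[0]→row 7+0=7  col 2·2+0=4

7,4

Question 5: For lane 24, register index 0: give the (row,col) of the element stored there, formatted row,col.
6,0

24: gid=6,tid=0
[0] (6+0,0*2+0) = (6,0)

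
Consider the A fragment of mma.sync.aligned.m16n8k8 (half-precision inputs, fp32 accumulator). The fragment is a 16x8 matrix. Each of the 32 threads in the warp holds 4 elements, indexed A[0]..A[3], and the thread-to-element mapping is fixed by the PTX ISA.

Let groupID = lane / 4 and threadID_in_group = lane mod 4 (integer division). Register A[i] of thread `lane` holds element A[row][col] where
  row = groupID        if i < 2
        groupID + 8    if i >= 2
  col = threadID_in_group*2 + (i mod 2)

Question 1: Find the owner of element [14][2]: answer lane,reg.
25,2

r: 14->gid=6,r8=1  c: 2->tid=1,i&1=0
L=6*4+1=25  i=1*2+0=2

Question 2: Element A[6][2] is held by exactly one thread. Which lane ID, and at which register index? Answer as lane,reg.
25,0

r=6→G=6,rhi=0  c=2→T=1,p=0
L=6*4+1=25  i=0*2+0=0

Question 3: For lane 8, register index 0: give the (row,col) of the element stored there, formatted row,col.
2,0

lane 8->8/4=2, 8 mod 4=0
i=0  r:2+0->2  c:2·0+0->0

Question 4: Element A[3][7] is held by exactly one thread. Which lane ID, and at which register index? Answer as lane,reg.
15,1

r=3⇒gr=3,Rb=0  c=7⇒th=3,odd=1
L=3*4+3=15  i=0*2+1=1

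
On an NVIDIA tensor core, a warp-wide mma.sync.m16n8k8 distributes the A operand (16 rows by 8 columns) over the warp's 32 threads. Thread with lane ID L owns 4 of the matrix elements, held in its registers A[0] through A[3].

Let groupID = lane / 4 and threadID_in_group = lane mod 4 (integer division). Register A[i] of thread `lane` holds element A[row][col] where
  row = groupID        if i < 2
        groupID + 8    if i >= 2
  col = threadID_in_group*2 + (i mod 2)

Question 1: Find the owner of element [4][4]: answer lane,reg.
18,0

r=4->g=4,rb=0  c=4->t=2,b0=0
L=4*4+2=18  i=0*2+0=0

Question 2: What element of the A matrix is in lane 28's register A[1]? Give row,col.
lane 28⇒28/4=7, 28 mod 4=0
i=1  r:7+0⇒7  c:2·0+1⇒1

7,1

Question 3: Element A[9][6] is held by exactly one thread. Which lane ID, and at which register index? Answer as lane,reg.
7,2

r=9→G=1,rhi=1  c=6→T=3,p=0
L=1*4+3=7  i=1*2+0=2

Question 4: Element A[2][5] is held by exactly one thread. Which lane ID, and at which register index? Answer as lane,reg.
r:2=>grp=2,rB=0  c:5=>tig=2,lo=1
L=2*4+2=10  i=0*2+1=1

10,1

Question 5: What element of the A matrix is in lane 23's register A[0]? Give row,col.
5,6

23: G=5,T=3
[0] (5+0,3*2+0) = (5,6)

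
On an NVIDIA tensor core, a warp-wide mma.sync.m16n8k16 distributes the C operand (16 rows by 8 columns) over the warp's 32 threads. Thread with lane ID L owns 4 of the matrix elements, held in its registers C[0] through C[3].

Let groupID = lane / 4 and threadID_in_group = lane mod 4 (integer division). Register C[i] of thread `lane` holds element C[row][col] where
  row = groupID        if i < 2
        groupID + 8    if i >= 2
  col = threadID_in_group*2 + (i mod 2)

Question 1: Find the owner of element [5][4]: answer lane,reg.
22,0

r=5⇒gr=5,Rb=0  c=4⇒th=2,odd=0
L=5*4+2=22  i=0*2+0=0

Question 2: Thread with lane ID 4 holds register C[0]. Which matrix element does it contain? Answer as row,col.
lane 4: gr=1 (4/4), th=0 (4%4)
i=0: r=1+0=1, c=0*2+0=0

1,0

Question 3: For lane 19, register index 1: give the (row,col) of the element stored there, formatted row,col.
4,7

lane 19⇒19/4=4, 19 mod 4=3
i=1  r:4+0⇒4  c:2·3+1⇒7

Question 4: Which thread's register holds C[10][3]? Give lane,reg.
9,3

r:10=>grp=2,rB=1  c:3=>tig=1,lo=1
L=2*4+1=9  i=1*2+1=3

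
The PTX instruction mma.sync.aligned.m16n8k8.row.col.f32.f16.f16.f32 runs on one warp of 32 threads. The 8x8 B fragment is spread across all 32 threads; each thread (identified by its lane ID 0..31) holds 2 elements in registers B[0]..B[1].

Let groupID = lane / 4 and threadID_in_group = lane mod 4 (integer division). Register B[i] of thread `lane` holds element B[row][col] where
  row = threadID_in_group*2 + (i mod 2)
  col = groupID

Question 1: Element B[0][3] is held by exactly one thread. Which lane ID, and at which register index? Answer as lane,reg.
12,0

c:3=>grp=3  r:0=>tig=0,lo=0
L=3*4+0=12  i=0=0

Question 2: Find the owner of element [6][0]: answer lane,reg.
c:0=>grp=0  r:6=>tig=3,lo=0
L=0*4+3=3  i=0=0

3,0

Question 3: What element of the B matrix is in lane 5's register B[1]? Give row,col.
lane 5→5/4=1, 5 mod 4=1
i=1  r:2·1+1→3  c:1

3,1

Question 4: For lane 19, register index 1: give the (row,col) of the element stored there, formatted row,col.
L=19=>grp=19>>2=4, tig=19&3=3
[1]=>row 3·2+1=7  col grp=4

7,4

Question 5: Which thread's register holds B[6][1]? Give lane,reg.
7,0

c=1→G=1  r=6→T=3,p=0
L=1*4+3=7  i=0=0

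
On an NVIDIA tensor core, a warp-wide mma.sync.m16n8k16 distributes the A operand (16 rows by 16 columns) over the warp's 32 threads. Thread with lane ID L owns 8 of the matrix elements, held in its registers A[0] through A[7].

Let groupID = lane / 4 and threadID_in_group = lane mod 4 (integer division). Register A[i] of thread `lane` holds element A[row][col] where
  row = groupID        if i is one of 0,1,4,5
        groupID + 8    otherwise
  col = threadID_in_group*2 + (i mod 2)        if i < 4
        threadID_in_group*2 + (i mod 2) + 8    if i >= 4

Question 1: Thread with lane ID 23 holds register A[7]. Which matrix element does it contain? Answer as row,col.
13,15

L=23=>grp=23>>2=5, tig=23&3=3
[7]=>row 5+8=13  col 3·2+1+8=15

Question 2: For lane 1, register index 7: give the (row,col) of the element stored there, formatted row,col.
lane 1->1/4=0, 1 mod 4=1
i=7  r:0+8->8  c:2·1+1+8->11

8,11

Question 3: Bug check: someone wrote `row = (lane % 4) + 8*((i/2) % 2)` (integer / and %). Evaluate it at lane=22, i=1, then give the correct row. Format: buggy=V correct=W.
buggy=2 correct=5

`(lane % 4) + 8*((i/2) % 2)`[22,1]->2
lane 22->22/4=5, 22 mod 4=2
i=1  r:5+0->5  c:2·2+1+0->5
row: 2 vs 5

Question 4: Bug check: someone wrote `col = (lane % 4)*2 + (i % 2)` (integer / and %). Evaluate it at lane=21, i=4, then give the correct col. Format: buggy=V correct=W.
`(lane % 4)*2 + (i % 2)`[21,4]->2
21: gid=5,tid=1
[4] (5+0,1*2+0+8) = (5,10)
col: 2 vs 10

buggy=2 correct=10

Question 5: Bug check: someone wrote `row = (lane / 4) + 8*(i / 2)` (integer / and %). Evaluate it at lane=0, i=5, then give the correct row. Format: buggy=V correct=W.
`(lane / 4) + 8*(i / 2)`[0,5]⇒16
0: gr=0,th=0
[5] (0+0,0*2+1+8) = (0,9)
row: 16 vs 0

buggy=16 correct=0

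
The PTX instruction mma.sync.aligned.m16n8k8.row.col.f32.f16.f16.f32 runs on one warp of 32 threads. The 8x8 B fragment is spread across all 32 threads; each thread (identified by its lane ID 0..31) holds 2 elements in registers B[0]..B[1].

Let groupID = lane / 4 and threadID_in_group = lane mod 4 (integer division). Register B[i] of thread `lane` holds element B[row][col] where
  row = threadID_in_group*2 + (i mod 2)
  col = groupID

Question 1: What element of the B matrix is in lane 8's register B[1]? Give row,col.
L=8->g=8>>2=2, t=8&3=0
[1]->row 0·2+1=1  col g=2

1,2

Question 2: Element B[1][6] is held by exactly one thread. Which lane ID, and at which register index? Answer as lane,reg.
c: 6->gid=6  r: 1->tid=0,i&1=1
L=6*4+0=24  i=1=1

24,1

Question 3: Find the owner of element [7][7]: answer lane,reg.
31,1

c=7->g=7  r=7->t=3,b0=1
L=7*4+3=31  i=1=1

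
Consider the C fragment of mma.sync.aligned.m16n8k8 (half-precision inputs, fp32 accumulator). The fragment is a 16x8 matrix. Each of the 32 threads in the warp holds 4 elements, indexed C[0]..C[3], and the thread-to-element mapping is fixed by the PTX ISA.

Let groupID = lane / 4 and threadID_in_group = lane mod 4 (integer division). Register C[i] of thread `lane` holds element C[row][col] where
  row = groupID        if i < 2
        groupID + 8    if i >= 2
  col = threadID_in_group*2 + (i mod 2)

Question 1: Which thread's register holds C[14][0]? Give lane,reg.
r: 14->gid=6,r8=1  c: 0->tid=0,i&1=0
L=6*4+0=24  i=1*2+0=2

24,2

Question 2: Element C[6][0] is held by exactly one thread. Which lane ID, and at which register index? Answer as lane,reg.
r:6=>grp=6,rB=0  c:0=>tig=0,lo=0
L=6*4+0=24  i=0*2+0=0

24,0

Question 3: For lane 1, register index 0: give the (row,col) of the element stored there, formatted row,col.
0,2

lane 1: gid=0 (1/4), tid=1 (1%4)
i=0: r=0+0=0, c=1*2+0=2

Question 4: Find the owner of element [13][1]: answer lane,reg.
20,3

r=13→G=5,rhi=1  c=1→T=0,p=1
L=5*4+0=20  i=1*2+1=3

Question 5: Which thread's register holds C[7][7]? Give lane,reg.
r=7⇒gr=7,Rb=0  c=7⇒th=3,odd=1
L=7*4+3=31  i=0*2+1=1

31,1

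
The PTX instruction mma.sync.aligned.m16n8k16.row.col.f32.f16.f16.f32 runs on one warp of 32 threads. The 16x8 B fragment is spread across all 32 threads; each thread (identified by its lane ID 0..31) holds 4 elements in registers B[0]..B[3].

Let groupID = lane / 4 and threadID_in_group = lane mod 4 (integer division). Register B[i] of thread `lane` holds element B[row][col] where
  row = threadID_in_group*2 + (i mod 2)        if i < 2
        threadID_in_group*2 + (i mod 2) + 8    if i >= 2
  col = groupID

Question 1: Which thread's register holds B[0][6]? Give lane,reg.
24,0

c=6->g=6  r=0->rb=0,t=0,b0=0
L=6*4+0=24  i=0*2+0=0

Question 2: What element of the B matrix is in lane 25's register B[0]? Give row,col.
2,6

lane 25=>25/4=6, 25 mod 4=1
i=0  r:2·1+0+0=>2  c:6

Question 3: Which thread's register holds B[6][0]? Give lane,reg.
3,0

c:0=>grp=0  r:6=>rB=0,tig=3,lo=0
L=0*4+3=3  i=0*2+0=0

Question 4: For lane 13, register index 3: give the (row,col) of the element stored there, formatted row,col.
13: G=3,T=1
[3] (1*2+1+8,3) = (11,3)

11,3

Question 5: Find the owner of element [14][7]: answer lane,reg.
c=7->g=7  r=14->rb=1,t=3,b0=0
L=7*4+3=31  i=1*2+0=2

31,2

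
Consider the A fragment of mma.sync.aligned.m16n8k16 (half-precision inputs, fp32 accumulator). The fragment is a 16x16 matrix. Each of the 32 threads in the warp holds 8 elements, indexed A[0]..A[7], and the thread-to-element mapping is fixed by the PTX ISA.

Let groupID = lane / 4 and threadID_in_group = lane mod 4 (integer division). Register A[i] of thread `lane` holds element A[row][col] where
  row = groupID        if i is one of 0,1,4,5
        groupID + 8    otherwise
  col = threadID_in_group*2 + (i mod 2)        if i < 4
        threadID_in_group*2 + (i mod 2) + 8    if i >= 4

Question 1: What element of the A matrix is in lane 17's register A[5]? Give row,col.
4,11

lane 17: grp=4 (17/4), tig=1 (17%4)
i=5: r=4+0=4, c=1*2+1+8=11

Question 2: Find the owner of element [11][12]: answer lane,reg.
14,6

r: 11->gid=3,r8=1  c: 12->c8=1,tid=2,i&1=0
L=3*4+2=14  i=1*4+1*2+0=6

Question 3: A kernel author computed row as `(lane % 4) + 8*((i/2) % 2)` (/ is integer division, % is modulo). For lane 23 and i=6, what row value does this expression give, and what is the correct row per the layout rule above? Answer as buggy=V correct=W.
buggy=11 correct=13

`(lane % 4) + 8*((i/2) % 2)`[23,6]⇒11
23: gr=5,th=3
[6] (5+8,3*2+0+8) = (13,14)
row: 11 vs 13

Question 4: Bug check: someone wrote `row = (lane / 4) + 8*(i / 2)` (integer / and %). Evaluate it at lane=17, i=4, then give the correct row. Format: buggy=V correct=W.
`(lane / 4) + 8*(i / 2)`[17,4]→20
17: G=4,T=1
[4] (4+0,1*2+0+8) = (4,10)
row: 20 vs 4

buggy=20 correct=4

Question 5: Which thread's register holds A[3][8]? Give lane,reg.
12,4

r:3=>grp=3,rB=0  c:8=>cB=1,tig=0,lo=0
L=3*4+0=12  i=1*4+0*2+0=4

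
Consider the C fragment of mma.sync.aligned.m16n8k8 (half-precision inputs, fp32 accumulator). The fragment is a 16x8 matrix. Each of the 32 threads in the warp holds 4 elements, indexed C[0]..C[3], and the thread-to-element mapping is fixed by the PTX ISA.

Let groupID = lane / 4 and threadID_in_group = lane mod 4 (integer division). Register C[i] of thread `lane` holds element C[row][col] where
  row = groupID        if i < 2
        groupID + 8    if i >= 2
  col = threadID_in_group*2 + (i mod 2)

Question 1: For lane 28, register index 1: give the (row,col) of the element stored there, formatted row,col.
lane 28: g=7 (28/4), t=0 (28%4)
i=1: r=7+0=7, c=0*2+1=1

7,1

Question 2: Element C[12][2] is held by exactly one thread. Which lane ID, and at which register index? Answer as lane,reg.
17,2

r=12->g=4,rb=1  c=2->t=1,b0=0
L=4*4+1=17  i=1*2+0=2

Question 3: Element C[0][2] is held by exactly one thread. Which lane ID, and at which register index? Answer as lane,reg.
r=0⇒gr=0,Rb=0  c=2⇒th=1,odd=0
L=0*4+1=1  i=0*2+0=0

1,0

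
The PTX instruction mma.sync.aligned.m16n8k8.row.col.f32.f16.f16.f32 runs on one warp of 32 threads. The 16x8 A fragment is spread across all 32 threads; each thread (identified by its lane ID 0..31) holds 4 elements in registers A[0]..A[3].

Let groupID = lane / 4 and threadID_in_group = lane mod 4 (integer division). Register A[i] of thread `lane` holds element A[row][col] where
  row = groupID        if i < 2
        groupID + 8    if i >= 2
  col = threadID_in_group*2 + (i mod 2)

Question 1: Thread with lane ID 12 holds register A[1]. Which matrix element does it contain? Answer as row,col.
3,1

lane 12: gid=3 (12/4), tid=0 (12%4)
i=1: r=3+0=3, c=0*2+1=1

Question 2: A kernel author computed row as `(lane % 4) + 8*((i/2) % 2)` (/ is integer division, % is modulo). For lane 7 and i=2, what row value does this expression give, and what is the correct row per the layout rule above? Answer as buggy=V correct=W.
buggy=11 correct=9

`(lane % 4) + 8*((i/2) % 2)`[7,2]->11
lane 7: gid=1 (7/4), tid=3 (7%4)
i=2: r=1+8=9, c=3*2+0=6
row: 11 vs 9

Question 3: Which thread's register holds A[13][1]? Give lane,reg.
r=13→G=5,rhi=1  c=1→T=0,p=1
L=5*4+0=20  i=1*2+1=3

20,3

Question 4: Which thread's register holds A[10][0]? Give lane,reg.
r:10=>grp=2,rB=1  c:0=>tig=0,lo=0
L=2*4+0=8  i=1*2+0=2

8,2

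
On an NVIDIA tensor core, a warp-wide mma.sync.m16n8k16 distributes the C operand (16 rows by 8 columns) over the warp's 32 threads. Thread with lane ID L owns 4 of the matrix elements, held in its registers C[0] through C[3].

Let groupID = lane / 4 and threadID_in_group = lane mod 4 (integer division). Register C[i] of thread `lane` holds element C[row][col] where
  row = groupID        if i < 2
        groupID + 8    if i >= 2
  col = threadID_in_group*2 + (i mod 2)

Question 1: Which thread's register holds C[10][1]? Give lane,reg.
r: 10->gid=2,r8=1  c: 1->tid=0,i&1=1
L=2*4+0=8  i=1*2+1=3

8,3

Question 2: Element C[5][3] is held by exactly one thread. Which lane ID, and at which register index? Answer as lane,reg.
r=5→G=5,rhi=0  c=3→T=1,p=1
L=5*4+1=21  i=0*2+1=1

21,1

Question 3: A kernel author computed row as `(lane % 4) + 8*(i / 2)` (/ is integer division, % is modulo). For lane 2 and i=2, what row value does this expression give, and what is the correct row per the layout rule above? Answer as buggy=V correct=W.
buggy=10 correct=8

`(lane % 4) + 8*(i / 2)`[2,2]->10
lane 2->2/4=0, 2 mod 4=2
i=2  r:0+8->8  c:2·2+0->4
row: 10 vs 8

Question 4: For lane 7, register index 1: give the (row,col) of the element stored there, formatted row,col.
L=7⇒gr=7>>2=1, th=7&3=3
[1]⇒row 1+0=1  col 3·2+1=7

1,7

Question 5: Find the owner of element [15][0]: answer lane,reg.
r=15⇒gr=7,Rb=1  c=0⇒th=0,odd=0
L=7*4+0=28  i=1*2+0=2

28,2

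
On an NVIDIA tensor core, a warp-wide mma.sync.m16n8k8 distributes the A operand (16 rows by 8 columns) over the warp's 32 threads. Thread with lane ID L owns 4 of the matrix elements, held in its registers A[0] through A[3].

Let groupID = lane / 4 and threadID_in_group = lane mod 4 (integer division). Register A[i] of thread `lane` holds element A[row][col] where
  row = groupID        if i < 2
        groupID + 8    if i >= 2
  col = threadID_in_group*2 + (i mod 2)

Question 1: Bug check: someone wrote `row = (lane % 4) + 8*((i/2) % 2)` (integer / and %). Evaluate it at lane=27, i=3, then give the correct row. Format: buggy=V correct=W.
`(lane % 4) + 8*((i/2) % 2)`[27,3]⇒11
lane 27⇒27/4=6, 27 mod 4=3
i=3  r:6+8⇒14  c:2·3+1⇒7
row: 11 vs 14

buggy=11 correct=14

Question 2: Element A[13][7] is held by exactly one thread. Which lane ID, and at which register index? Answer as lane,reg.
r: 13->gid=5,r8=1  c: 7->tid=3,i&1=1
L=5*4+3=23  i=1*2+1=3

23,3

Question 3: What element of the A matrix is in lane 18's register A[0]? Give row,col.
lane 18→18/4=4, 18 mod 4=2
i=0  r:4+0→4  c:2·2+0→4

4,4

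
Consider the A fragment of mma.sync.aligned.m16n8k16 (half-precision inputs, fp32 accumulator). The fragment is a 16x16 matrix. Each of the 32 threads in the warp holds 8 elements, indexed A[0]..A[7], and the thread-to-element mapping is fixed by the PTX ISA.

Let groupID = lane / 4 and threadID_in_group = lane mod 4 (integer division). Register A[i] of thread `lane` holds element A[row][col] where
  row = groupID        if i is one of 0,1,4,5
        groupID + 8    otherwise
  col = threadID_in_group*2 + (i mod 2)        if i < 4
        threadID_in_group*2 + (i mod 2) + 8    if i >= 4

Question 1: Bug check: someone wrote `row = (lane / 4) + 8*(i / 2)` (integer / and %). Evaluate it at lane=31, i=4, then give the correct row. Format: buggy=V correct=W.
buggy=23 correct=7

`(lane / 4) + 8*(i / 2)`[31,4]→23
lane 31: G=7 (31/4), T=3 (31%4)
i=4: r=7+0=7, c=3*2+0+8=14
row: 23 vs 7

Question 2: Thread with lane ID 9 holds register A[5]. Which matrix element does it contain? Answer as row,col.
9: g=2,t=1
[5] (2+0,1*2+1+8) = (2,11)

2,11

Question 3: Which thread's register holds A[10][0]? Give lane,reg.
r=10→G=2,rhi=1  c=0→chi=0,T=0,p=0
L=2*4+0=8  i=0*4+1*2+0=2

8,2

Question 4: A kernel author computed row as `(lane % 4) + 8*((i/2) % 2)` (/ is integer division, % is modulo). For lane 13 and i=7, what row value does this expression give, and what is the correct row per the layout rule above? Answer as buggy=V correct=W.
buggy=9 correct=11

`(lane % 4) + 8*((i/2) % 2)`[13,7]=>9
13: grp=3,tig=1
[7] (3+8,1*2+1+8) = (11,11)
row: 9 vs 11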